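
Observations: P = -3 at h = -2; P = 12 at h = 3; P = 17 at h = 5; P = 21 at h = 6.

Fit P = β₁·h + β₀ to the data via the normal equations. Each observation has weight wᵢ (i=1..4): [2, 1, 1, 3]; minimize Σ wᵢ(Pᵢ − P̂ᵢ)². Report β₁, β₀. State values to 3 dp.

The normal equations are: 150·β₁ + 22·β₀ = 511;  22·β₁ + 7·β₀ = 86.
(Σwᵢ·h·h = 150, Σwᵢ·h = 22, Σwᵢ·1 = 7, Σwᵢ·h·P = 511, Σwᵢ·P = 86.)
det = 150·7 − 22² = 566.
β₁ = (511·7 − 22·86)/566 = 1685/566; β₀ = (150·86 − 22·511)/566 = 829/283.

β₁ = 2.977, β₀ = 2.929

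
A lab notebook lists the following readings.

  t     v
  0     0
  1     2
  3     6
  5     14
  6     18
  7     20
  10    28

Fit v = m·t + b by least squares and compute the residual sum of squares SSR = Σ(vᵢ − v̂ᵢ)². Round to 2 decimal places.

Compute the Gram sums: Σt·t = 220, Σt = 32, Σ1 = 7.
Right-hand side: Σt·v = 618, Σv = 88.
AᵀA·[m, b]ᵀ = Aᵀv becomes [[220, 32]; [32, 7]]·[m, b]ᵀ = [618, 88]ᵀ.
Eliminating b: 7·(row 1) − 32·(row 2) gives 516·m = 7·618 − 32·88 = 1510, so m = 755/258.
Then b = (88 − 32·(755/258))/7 = -104/129.
Residuals: 104/129, -31/258, -509/258, 15/86, 161/129, 83/258, -59/129; SSR = 833/129.

SSR = 6.46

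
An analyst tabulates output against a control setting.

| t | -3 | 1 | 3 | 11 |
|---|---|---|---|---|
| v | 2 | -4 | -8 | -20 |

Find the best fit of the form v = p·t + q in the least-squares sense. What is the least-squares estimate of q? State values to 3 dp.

q = -2.769

The normal system XᵀX·[p, q]ᵀ = Xᵀv is [[140, 12]; [12, 4]]·[p, q]ᵀ = [-254, -30]ᵀ.
Eliminating q: 4·(row 1) − 12·(row 2) gives 416·p = 4·(-254) − 12·(-30) = -656, so p = -41/26.
Then q = ((-30) − 12·(-41/26))/4 = -36/13.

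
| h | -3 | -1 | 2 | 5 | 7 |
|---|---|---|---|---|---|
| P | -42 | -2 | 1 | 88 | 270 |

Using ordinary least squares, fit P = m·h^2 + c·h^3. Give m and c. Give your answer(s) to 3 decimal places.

Setting ∂/∂m … = 0 gives: 3124·m + 19720·c = 15054;  19720·m + 134068·c = 104754.
det = 3124·134068 − 19720² = 29950032.
m = (15054·134068 − 19720·104754)/29950032 = -1978717/1247918; c = (3124·104754 − 19720·15054)/29950032 = 1266109/1247918.

m = -1.586, c = 1.015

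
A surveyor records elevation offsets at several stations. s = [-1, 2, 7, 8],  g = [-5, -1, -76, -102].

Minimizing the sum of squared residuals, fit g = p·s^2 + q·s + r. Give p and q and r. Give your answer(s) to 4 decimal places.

p = -2.0092, q = 3.2334, r = 0.3390

From the data, Σs^2·s^2 = 6514, Σs^2·s = 862, Σs^2 = 118, Σs·s = 118, Σs = 16, Σ1 = 4.
And Σs^2·g = -10261, Σs·g = -1345, Σg = -184.
MᵀM·[p, q, r]ᵀ = Mᵀg becomes [[6514, 862, 118]; [862, 118, 16]; [118, 16, 4]]·[p, q, r]ᵀ = [-10261, -1345, -184]ᵀ.
Row-reducing yields p = -1304/649, q = 4197/1298, r = 20/59.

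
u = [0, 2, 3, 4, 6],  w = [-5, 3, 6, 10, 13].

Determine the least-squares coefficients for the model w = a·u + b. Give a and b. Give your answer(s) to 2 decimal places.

Entries of MᵀM: Σu·u = 65, Σu = 15, Σ1 = 5.
Moment sums: Σu·w = 142, Σw = 27.
Eliminating b: 5·(row 1) − 15·(row 2) gives 100·a = 5·142 − 15·27 = 305, so a = 61/20.
Then b = (27 − 15·(61/20))/5 = -15/4.

a = 3.05, b = -3.75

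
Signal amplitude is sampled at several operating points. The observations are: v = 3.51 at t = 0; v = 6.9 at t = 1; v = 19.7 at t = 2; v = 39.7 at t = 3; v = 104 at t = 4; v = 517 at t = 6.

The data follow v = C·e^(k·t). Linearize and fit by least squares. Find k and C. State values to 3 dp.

Let Y = ln v. Fitting Y = k·t + ln C by least squares:
AᵀA = [[66.0000, 16.0000]; [16.0000, 6]], rhs = [75.0026, 20.7415]ᵀ  (here Σt = 16.0000, Σ(t)² = 66.0000, Σln v = 20.7415, Σt·ln v = 75.0026).
Solving (det = 140.0000): k = 0.84394, ln C = 1.20643, so C = exp(1.20643) = 3.34152.

k = 0.844, C = 3.342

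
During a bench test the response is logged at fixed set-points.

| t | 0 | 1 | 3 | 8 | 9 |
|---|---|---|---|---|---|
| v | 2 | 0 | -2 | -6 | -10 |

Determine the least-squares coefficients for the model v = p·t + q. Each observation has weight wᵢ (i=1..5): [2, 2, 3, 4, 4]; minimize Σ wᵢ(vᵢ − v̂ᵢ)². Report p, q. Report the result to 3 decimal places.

p = -1.153, q = 1.671

Compute the Gram sums: Σwᵢ·t·t = 609, Σwᵢ·t = 79, Σwᵢ·1 = 15.
For MᵀWv: Σwᵢ·t·v = -570, Σwᵢ·v = -66.
So MᵀWM·[p, q]ᵀ = MᵀWv: [[609, 79]; [79, 15]]·[p, q]ᵀ = [-570, -66]ᵀ.
det = 609·15 − 79² = 2894.
p = ((-570)·15 − 79·(-66))/2894 = -1668/1447; q = (609·(-66) − 79·(-570))/2894 = 2418/1447.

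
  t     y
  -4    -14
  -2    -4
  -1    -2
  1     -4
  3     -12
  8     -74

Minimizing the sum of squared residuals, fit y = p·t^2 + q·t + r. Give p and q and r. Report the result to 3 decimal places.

p = -1.025, q = -0.846, r = -1.401

Normal-equation sums: Σt^2·t^2 = 4451, Σt^2·t = 467, Σt^2 = 95, Σt·t = 95, Σt = 5, Σ1 = 6.
Right-hand side: Σt^2·y = -5090, Σt·y = -566, Σy = -110.
Normal equations: [[4451, 467, 95]; [467, 95, 5]; [95, 5, 6]]·[p, q, r]ᵀ = [-5090, -566, -110]ᵀ.
Row-reducing yields p = -60089/58628, q = -49593/58628, r = -41055/29314.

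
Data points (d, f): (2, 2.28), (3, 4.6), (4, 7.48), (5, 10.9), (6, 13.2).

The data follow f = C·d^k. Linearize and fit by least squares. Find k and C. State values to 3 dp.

k = 1.629, C = 0.757

Let Y = ln f. Fitting Y = k·ln d + ln C by least squares:
Σln d = 6.5793, Σ(ln d)² = 9.4099, Σln f = 9.3314, Σln d·ln f = 13.5051.
Equations: 9.4099·k + 6.5793·ln C = 13.5051;  6.5793·k + 5·ln C = 9.3314.
Solving (det = 3.7630): k = 1.62939, ln C = -0.27775, so C = exp(-0.27775) = 0.75749.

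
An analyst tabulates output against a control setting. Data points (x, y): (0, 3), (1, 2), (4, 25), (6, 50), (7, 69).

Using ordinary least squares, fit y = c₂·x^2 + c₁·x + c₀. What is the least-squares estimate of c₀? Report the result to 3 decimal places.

The normal system MᵀM·[c₂, c₁, c₀]ᵀ = Mᵀy is [[3954, 624, 102]; [624, 102, 18]; [102, 18, 5]]·[c₂, c₁, c₀]ᵀ = [5583, 885, 149]ᵀ.
Row-reducing yields c₂ = 1415/1038, c₁ = -41/1038, c₀ = 369/173.

c₀ = 2.133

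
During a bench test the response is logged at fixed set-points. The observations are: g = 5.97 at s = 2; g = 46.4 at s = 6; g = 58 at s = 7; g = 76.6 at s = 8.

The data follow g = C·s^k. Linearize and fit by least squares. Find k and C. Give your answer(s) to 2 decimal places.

With ln gᵢ as the transformed response and ln sᵢ as the regressor:
Σln s = 6.5103, Σ(ln s)² = 11.8015, Σln g = 14.0231, Σln s·ln g = 25.0371.
Equations: 11.8015·k + 6.5103·ln C = 25.0371;  6.5103·k + 4·ln C = 14.0231.
Δ = 11.8015·4 − (6.5103)² = 4.8225; k = (25.0371·4 − 6.5103·14.0231)/4.8225 = 1.83608, ln C = (11.8015·14.0231 − 6.5103·25.0371)/4.8225 = 0.51744, so C = exp(0.51744) = 1.67772.

k = 1.84, C = 1.68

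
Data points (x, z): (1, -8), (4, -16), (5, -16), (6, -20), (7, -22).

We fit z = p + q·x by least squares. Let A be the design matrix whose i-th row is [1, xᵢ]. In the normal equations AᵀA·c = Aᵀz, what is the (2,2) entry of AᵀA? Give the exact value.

Row 2 ↔ basis x, column 2 ↔ basis x, so (AᵀA)_{2,2} = Σᵢ (x)·(x) = (1)·(1) + (4)·(4) + (5)·(5) + (6)·(6) + (7)·(7) = 127.

127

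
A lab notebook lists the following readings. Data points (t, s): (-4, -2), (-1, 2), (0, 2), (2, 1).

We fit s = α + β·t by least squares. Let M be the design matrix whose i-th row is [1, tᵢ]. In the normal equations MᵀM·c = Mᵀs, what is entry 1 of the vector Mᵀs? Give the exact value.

Entry 1 ↔ basis 1, so (Mᵀs)_{1} = Σᵢ sᵢ = (1)·(-2) + (1)·(2) + (1)·(2) + (1)·(1) = 3.

3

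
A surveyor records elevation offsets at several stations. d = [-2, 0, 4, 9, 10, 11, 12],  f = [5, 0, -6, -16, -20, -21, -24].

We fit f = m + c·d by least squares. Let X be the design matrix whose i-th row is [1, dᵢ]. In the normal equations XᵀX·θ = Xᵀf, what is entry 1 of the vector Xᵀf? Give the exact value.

Entry 1 ↔ basis 1, so (Xᵀf)_{1} = Σᵢ fᵢ = (1)·(5) + (1)·(0) + (1)·(-6) + (1)·(-16) + (1)·(-20) + (1)·(-21) + (1)·(-24) = -82.

-82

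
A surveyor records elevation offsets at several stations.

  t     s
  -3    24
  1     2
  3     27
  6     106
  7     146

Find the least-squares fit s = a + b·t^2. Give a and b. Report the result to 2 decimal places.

a = -1.36, b = 3.00

The normal equations are: 5·a + 104·b = 305;  104·a + 3860·b = 11431.
(Σ1 = 5, Σt^2 = 104, Σt^2·t^2 = 3860, Σs = 305, Σt^2·s = 11431.)
Eliminating b: 3860·(row 1) − 104·(row 2) gives 8484·a = 3860·305 − 104·11431 = -11524, so a = -2881/2121.
Then b = (11431 − 104·(-2881/2121))/3860 = 25435/8484.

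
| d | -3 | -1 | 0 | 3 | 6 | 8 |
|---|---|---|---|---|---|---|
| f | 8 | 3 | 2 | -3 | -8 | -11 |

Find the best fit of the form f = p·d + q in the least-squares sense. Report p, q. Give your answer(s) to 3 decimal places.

p = -1.679, q = 2.138

Forming XᵀX = [[119, 13]; [13, 6]] and Xᵀf = [-172, -9]ᵀ gives XᵀX·[p, q]ᵀ = Xᵀf.
Eliminating q: 6·(row 1) − 13·(row 2) gives 545·p = 6·(-172) − 13·(-9) = -915, so p = -183/109.
Then q = ((-9) − 13·(-183/109))/6 = 233/109.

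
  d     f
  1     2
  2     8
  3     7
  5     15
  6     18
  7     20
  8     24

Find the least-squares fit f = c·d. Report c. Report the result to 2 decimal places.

c = 2.95

From the data, Σd·d = 188.
And Σd·f = 554.
Hence c = 554 / 188 ≈ 2.94681.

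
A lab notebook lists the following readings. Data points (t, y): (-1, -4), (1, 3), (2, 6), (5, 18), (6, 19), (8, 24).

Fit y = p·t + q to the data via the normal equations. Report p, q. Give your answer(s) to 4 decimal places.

p = 3.2000, q = -0.2000

Entries of XᵀX: Σt·t = 131, Σt = 21, Σ1 = 6.
And Σt·y = 415, Σy = 66.
So XᵀX·[p, q]ᵀ = Xᵀy: [[131, 21]; [21, 6]]·[p, q]ᵀ = [415, 66]ᵀ.
det = 131·6 − 21² = 345.
p = (415·6 − 21·66)/345 = 16/5; q = (131·66 − 21·415)/345 = -1/5.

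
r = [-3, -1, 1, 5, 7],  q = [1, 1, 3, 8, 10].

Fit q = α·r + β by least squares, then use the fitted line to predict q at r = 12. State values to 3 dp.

With design matrix X, XᵀX = [[85, 9]; [9, 5]] and Xᵀq = [109, 23]ᵀ.
Δ = 85·5 − 9² = 344.
α = (109·5 − 9·23)/344 = 169/172; β = (85·23 − 9·109)/344 = 487/172.
At r = 12: q̂ = (169/172)·(12) + (487/172)·(1) = 2515/172.

q̂ = 14.622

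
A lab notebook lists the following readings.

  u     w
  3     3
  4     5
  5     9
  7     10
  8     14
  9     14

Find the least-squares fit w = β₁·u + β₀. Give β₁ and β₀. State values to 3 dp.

β₁ = 1.857, β₀ = -1.976

With design matrix A, AᵀA = [[244, 36]; [36, 6]] and Aᵀw = [382, 55]ᵀ.
Δ = 244·6 − 36² = 168.
β₁ = (382·6 − 36·55)/168 = 13/7; β₀ = (244·55 − 36·382)/168 = -83/42.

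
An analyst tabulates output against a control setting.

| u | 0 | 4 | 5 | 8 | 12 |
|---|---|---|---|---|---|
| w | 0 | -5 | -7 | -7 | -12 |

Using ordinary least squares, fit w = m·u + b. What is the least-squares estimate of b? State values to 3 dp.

The normal system XᵀX·[m, b]ᵀ = Xᵀw is [[249, 29]; [29, 5]]·[m, b]ᵀ = [-255, -31]ᵀ.
Eliminating b: 5·(row 1) − 29·(row 2) gives 404·m = 5·(-255) − 29·(-31) = -376, so m = -94/101.
Then b = ((-31) − 29·(-94/101))/5 = -81/101.

b = -0.802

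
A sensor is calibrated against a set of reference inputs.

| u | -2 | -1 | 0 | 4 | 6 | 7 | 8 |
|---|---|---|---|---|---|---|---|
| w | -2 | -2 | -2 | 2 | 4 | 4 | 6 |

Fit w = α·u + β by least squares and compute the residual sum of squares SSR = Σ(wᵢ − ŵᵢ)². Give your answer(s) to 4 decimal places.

SSR = 2.1133

The normal system AᵀA·[α, β]ᵀ = Aᵀw is [[170, 22]; [22, 7]]·[α, β]ᵀ = [114, 10]ᵀ.
Δ = 170·7 − 22² = 706.
α = (114·7 − 22·10)/706 = 289/353; β = (170·10 − 22·114)/706 = -404/353.
Residuals: 276/353, -13/353, -302/353, -46/353, 82/353, -207/353, 210/353; SSR = 746/353.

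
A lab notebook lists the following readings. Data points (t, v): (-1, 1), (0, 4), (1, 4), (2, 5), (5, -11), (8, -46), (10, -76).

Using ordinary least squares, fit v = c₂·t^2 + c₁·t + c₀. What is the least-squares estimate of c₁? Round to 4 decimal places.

c₁ = 1.9120

Normal-equation sums: Σt^2·t^2 = 14739, Σt^2·t = 1645, Σt^2 = 195, Σt·t = 195, Σt = 25, Σ1 = 7.
Right-hand side: Σt^2·v = -10794, Σt·v = -1170, Σv = -119.
AᵀA·[c₂, c₁, c₀]ᵀ = Aᵀv becomes [[14739, 1645, 195]; [1645, 195, 25]; [195, 25, 7]]·[c₂, c₁, c₀]ᵀ = [-10794, -1170, -119]ᵀ.
Row-reducing yields c₂ = -29383/29428, c₁ = 56265/29428, c₀ = 29326/7357.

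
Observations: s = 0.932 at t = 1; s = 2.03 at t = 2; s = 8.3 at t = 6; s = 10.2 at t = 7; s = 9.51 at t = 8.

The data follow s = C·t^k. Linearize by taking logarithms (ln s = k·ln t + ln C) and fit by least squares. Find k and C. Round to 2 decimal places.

Linearized form: ln s = k·ln t + ln C. From the 5 transformed points,
AᵀA = [[11.8015, 6.5103]; [6.5103, 5]], rhs = [13.4854, 7.3286]ᵀ  (here Σln t = 6.5103, Σ(ln t)² = 11.8015, Σln s = 7.3286, Σln t·ln s = 13.4854).
Slope k = (n·Σln t·ln s − Σln t·Σln s)/(n·Σ(ln t)² − (Σln t)²) = (5·13.4854 − 6.5103·7.3286)/16.6240 = 1.18598; ln C = (Σln s − k·Σln t)/n = -0.07849, so C = exp(-0.07849) = 0.92451.

k = 1.19, C = 0.92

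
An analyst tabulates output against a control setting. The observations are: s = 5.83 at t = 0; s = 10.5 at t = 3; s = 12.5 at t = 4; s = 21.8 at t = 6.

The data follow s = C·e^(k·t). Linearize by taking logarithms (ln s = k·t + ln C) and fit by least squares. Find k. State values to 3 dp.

Linearized form: ln s = k·t + ln C. From the 4 transformed points,
Over the data: Σt = 13.0000, Σ(t)² = 61.0000, Σln s = 9.7220, Σt·ln s = 35.6485.
Normal system: [[61.0000, 13.0000]; [13.0000, 4]]·[k, ln C]ᵀ = [35.6485, 9.7220]ᵀ.
Δ = 61.0000·4 − (13.0000)² = 75.0000; k = (35.6485·4 − 13.0000·9.7220)/75.0000 = 0.21610, ln C = (61.0000·9.7220 − 13.0000·35.6485)/75.0000 = 1.72818.

k = 0.216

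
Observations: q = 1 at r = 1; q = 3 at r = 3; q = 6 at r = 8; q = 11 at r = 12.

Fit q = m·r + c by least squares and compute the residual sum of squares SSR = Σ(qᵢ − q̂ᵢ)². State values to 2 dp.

SSR = 1.40

Normal-equation sums: Σr·r = 218, Σr = 24, Σ1 = 4.
Right-hand side: Σr·q = 190, Σq = 21.
Eliminating c: 4·(row 1) − 24·(row 2) gives 296·m = 4·190 − 24·21 = 256, so m = 32/37.
Then c = (21 − 24·(32/37))/4 = 9/148.
Residuals: 11/148, 51/148, -145/148, 83/148; SSR = 207/148.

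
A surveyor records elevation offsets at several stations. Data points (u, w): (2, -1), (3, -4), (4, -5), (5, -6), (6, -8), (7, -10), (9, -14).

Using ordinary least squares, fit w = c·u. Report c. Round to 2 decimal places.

Forming MᵀM = [[220]] and Mᵀw = [-308]ᵀ gives MᵀM·[c]ᵀ = Mᵀw.
Hence c = -308 / 220 ≈ -1.4.

c = -1.40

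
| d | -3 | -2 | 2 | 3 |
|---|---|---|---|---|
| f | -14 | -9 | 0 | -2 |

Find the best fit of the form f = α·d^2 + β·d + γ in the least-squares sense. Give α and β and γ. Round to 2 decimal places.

Compute the Gram sums: Σd^2·d^2 = 194, Σd^2·d = 0, Σd^2 = 26, Σd·d = 26, Σd = 0, Σ1 = 4.
Right-hand side: Σd^2·f = -180, Σd·f = 54, Σf = -25.
So MᵀM·[α, β, γ]ᵀ = Mᵀf: [[194, 0, 26]; [0, 26, 0]; [26, 0, 4]]·[α, β, γ]ᵀ = [-180, 54, -25]ᵀ.
Inverting the 3×3 Gram matrix, [α, β, γ]ᵀ = [-7/10, 27/13, -17/10]ᵀ.

α = -0.70, β = 2.08, γ = -1.70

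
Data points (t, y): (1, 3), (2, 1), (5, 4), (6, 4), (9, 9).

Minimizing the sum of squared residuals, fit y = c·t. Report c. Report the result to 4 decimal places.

Compute the Gram sums: Σt·t = 147.
For Xᵀy: Σt·y = 130.
Normal equations: [[147]]·[c]ᵀ = [130]ᵀ.
c = 130/147 = 0.884354.

c = 0.8844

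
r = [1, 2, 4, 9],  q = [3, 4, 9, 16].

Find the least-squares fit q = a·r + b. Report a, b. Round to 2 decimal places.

a = 1.66, b = 1.37

With design matrix M, MᵀM = [[102, 16]; [16, 4]] and Mᵀq = [191, 32]ᵀ.
Eliminating b: 4·(row 1) − 16·(row 2) gives 152·a = 4·191 − 16·32 = 252, so a = 63/38.
Then b = (32 − 16·(63/38))/4 = 26/19.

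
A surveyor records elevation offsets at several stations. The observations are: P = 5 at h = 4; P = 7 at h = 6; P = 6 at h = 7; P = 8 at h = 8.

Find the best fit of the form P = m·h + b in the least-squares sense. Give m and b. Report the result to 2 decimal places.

XᵀX·[m, b]ᵀ = XᵀP reads: 165·m + 25·b = 168;  25·m + 4·b = 26.
(Σh·h = 165, Σh = 25, Σ1 = 4, Σh·P = 168, ΣP = 26.)
Determinant 165·4 − 25² = 35.
m = (168·4 − 25·26)/35 = 22/35; b = (165·26 − 25·168)/35 = 18/7.

m = 0.63, b = 2.57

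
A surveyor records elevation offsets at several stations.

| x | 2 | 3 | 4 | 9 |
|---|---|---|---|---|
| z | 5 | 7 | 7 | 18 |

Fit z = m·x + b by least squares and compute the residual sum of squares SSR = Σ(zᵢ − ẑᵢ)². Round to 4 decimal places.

SSR = 2.3276

Sums needed: Σx·x = 110, Σx = 18, Σ1 = 4.
Right-hand side: Σx·z = 221, Σz = 37.
MᵀM·[m, b]ᵀ = Mᵀz becomes [[110, 18]; [18, 4]]·[m, b]ᵀ = [221, 37]ᵀ.
Eliminating b: 4·(row 1) − 18·(row 2) gives 116·m = 4·221 − 18·37 = 218, so m = 109/58.
Then b = (37 − 18·(109/58))/4 = 23/29.
Residuals: 13/29, 33/58, -38/29, 17/58; SSR = 135/58.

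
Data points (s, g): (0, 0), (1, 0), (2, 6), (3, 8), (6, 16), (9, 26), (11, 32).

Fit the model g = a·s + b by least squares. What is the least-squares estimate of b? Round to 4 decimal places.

b = -1.0811

The normal system MᵀM·[a, b]ᵀ = Mᵀg is [[252, 32]; [32, 7]]·[a, b]ᵀ = [718, 88]ᵀ.
Determinant 252·7 − 32² = 740.
a = (718·7 − 32·88)/740 = 221/74; b = (252·88 − 32·718)/740 = -40/37.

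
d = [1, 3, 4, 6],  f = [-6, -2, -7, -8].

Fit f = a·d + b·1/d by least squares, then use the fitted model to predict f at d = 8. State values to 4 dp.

f̂ = -9.6662

Entries of MᵀM: Σd·d = 62, Σd·1/d = 4, Σ1/d·1/d = 173/144.
Moment sums: Σd·f = -88, Σ1/d·f = -39/4.
Normal equations: [[62, 4]; [4, 173/144]]·[a, b]ᵀ = [-88, -39/4]ᵀ.
Eliminating b: (173/144)·(row 1) − 4·(row 2) gives (4211/72)·a = (173/144)·(-88) − 4·(-39/4) = -1201/18, so a = -4804/4211.
Then b = ((-39/4) − 4·(-4804/4211))/(173/144) = -18180/4211.
At d = 8: f̂ = (-4804/4211)·(8) + (-18180/4211)·(1/8) = -81409/8422.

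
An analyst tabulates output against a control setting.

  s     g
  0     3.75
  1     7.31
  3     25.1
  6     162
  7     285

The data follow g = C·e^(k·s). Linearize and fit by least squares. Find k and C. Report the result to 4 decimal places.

With ln gᵢ as the transformed response and sᵢ as the regressor:
AᵀA = [[95.0000, 17.0000]; [17.0000, 5]], rhs = [81.7508, 17.2740]ᵀ  (here Σs = 17.0000, Σ(s)² = 95.0000, Σln g = 17.2740, Σs·ln g = 81.7508).
Solving (det = 186.0000): k = 0.61880, ln C = 1.35087, so C = exp(1.35087) = 3.86077.

k = 0.6188, C = 3.8608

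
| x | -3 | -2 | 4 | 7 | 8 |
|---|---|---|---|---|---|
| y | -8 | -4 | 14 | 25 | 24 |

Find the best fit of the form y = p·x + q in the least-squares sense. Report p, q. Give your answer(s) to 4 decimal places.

Entries of MᵀM: Σx·x = 142, Σx = 14, Σ1 = 5.
Right-hand side: Σx·y = 455, Σy = 51.
So MᵀM·[p, q]ᵀ = Mᵀy: [[142, 14]; [14, 5]]·[p, q]ᵀ = [455, 51]ᵀ.
Determinant 142·5 − 14² = 514.
p = (455·5 − 14·51)/514 = 1561/514; q = (142·51 − 14·455)/514 = 436/257.

p = 3.0370, q = 1.6965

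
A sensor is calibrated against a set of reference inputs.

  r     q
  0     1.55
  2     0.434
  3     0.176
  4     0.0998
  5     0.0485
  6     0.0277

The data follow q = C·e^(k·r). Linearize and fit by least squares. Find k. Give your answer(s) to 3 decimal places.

k = -0.682

Linearized form: ln q = k·r + ln C. From the 6 transformed points,
XᵀX = [[90.0000, 20.0000]; [20.0000, 6]], rhs = [-52.7485, -11.0508]ᵀ  (here Σr = 20.0000, Σ(r)² = 90.0000, Σln q = -11.0508, Σr·ln q = -52.7485).
Solving (det = 140.0000): k = -0.68196, ln C = 0.43139.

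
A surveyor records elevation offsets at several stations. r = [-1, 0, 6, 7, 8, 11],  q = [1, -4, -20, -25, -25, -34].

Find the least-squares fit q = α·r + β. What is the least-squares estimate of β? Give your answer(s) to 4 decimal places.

β = -3.0481

Forming AᵀA = [[271, 31]; [31, 6]] and Aᵀq = [-870, -107]ᵀ gives AᵀA·[α, β]ᵀ = Aᵀq.
Eliminating β: 6·(row 1) − 31·(row 2) gives 665·α = 6·(-870) − 31·(-107) = -1903, so α = -1903/665.
Then β = ((-107) − 31·(-1903/665))/6 = -2027/665.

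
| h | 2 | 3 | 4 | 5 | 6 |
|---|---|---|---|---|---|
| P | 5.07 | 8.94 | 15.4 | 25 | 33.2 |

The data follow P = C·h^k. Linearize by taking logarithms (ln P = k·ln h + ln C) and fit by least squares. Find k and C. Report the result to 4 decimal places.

Linearized form: ln P = k·ln h + ln C. From the 5 transformed points,
Σln h = 6.5793, Σ(ln h)² = 9.4099, Σln P = 13.2697, Σln h·ln P = 18.7787.
Equations: 9.4099·k + 6.5793·ln C = 18.7787;  6.5793·k + 5·ln C = 13.2697.
Slope k = (n·Σln h·ln P − Σln h·Σln P)/(n·Σ(ln h)² − (Σln h)²) = (5·18.7787 − 6.5793·13.2697)/3.7630 = 1.75102; ln C = (Σln P − k·Σln h)/n = 0.34986, so C = exp(0.34986) = 1.41886.

k = 1.7510, C = 1.4189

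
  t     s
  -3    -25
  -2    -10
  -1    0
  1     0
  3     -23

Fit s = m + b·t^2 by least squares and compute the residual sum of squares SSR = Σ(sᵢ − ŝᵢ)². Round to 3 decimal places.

SSR = 2.790

Setting ∂/∂m … = 0 gives: 5·m + 24·b = -58;  24·m + 180·b = -472.
Eliminating b: 180·(row 1) − 24·(row 2) gives 324·m = 180·(-58) − 24·(-472) = 888, so m = 74/27.
Then b = ((-472) − 24·(74/27))/180 = -242/81.
Residuals: -23/27, -64/81, 20/81, 20/81, 31/27; SSR = 226/81.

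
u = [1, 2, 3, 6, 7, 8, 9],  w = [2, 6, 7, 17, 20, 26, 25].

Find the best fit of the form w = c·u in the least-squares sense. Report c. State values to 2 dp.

The normal system MᵀM·[c]ᵀ = Mᵀw is [[244]]·[c]ᵀ = [710]ᵀ.
Hence c = 710 / 244 ≈ 2.90984.

c = 2.91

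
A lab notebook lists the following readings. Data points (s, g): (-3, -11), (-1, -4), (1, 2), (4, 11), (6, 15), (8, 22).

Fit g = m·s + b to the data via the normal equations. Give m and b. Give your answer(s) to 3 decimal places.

From the data, Σs·s = 127, Σs = 15, Σ1 = 6.
And Σs·g = 349, Σg = 35.
Determinant 127·6 − 15² = 537.
m = (349·6 − 15·35)/537 = 523/179; b = (127·35 − 15·349)/537 = -790/537.

m = 2.922, b = -1.471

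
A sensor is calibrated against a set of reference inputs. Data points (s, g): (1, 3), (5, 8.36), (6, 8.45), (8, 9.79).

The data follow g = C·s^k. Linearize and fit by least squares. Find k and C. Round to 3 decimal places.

Linearized form: ln g = k·ln s + ln C. From the 4 transformed points,
Sums: Σln s = 5.4806, Σ(ln s)² = 10.1248, Σln g = 7.6376, Σln s·ln g = 11.9854.
Normal system: [[10.1248, 5.4806]; [5.4806, 4]]·[k, ln C]ᵀ = [11.9854, 7.6376]ᵀ.
Slope k = (n·Σln s·ln g − Σln s·Σln g)/(n·Σ(ln s)² − (Σln s)²) = (4·11.9854 − 5.4806·7.6376)/10.4617 = 0.58144; ln C = (Σln g − k·Σln s)/n = 1.11273, so C = exp(1.11273) = 3.04266.

k = 0.581, C = 3.043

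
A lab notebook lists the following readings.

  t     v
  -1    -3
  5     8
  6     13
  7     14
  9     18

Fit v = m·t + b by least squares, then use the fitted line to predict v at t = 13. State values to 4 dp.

With design matrix M, MᵀM = [[192, 26]; [26, 5]] and Mᵀv = [381, 50]ᵀ.
det = 192·5 − 26² = 284.
m = (381·5 − 26·50)/284 = 605/284; b = (192·50 − 26·381)/284 = -153/142.
At t = 13: v̂ = (605/284)·(13) + (-153/142)·(1) = 7559/284.

v̂ = 26.6162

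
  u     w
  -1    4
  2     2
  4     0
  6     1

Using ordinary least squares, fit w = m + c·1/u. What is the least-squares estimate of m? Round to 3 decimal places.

m = 1.708

Entries of XᵀX: Σ1 = 4, Σ1/u = -1/12, Σ1/u·1/u = 193/144.
And Σw = 7, Σ1/u·w = -17/6.
XᵀX·[m, c]ᵀ = Xᵀw becomes [[4, -1/12]; [-1/12, 193/144]]·[m, c]ᵀ = [7, -17/6]ᵀ.
det = 4·(193/144) − (-1/12)² = 257/48.
m = (7·(193/144) − (-1/12)·(-17/6))/(257/48) = 439/257; c = (4·(-17/6) − (-1/12)·7)/(257/48) = -516/257.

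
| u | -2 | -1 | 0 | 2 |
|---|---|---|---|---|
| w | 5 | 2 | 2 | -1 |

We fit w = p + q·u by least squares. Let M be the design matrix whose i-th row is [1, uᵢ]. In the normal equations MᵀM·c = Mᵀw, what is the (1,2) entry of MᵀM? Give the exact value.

-1

Row 1 ↔ basis 1, column 2 ↔ basis u, so (MᵀM)_{1,2} = Σᵢ u = (1)·(-2) + (1)·(-1) + (1)·(0) + (1)·(2) = -1.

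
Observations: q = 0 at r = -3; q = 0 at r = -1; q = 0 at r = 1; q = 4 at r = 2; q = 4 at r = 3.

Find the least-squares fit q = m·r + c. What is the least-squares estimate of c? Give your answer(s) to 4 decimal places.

c = 1.3103

Entries of XᵀX: Σr·r = 24, Σr = 2, Σ1 = 5.
And Σr·q = 20, Σq = 8.
XᵀX·[m, c]ᵀ = Xᵀq becomes [[24, 2]; [2, 5]]·[m, c]ᵀ = [20, 8]ᵀ.
det = 24·5 − 2² = 116.
m = (20·5 − 2·8)/116 = 21/29; c = (24·8 − 2·20)/116 = 38/29.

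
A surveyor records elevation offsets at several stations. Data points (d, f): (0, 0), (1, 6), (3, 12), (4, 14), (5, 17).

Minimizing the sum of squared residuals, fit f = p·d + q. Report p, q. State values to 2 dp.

p = 3.23, q = 1.40

Compute the Gram sums: Σd·d = 51, Σd = 13, Σ1 = 5.
And Σd·f = 183, Σf = 49.
det = 51·5 − 13² = 86.
p = (183·5 − 13·49)/86 = 139/43; q = (51·49 − 13·183)/86 = 60/43.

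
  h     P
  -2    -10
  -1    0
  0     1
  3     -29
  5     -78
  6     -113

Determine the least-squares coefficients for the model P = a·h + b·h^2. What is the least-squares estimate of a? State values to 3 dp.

Entries of AᵀA: Σh·h = 75, Σh·h^2 = 359, Σh^2·h^2 = 2019.
For AᵀP: Σh·P = -1135, Σh^2·P = -6319.
So AᵀA·[a, b]ᵀ = AᵀP: [[75, 359]; [359, 2019]]·[a, b]ᵀ = [-1135, -6319]ᵀ.
det = 75·2019 − 359² = 22544.
a = ((-1135)·2019 − 359·(-6319))/22544 = -5761/5636; b = (75·(-6319) − 359·(-1135))/22544 = -16615/5636.

a = -1.022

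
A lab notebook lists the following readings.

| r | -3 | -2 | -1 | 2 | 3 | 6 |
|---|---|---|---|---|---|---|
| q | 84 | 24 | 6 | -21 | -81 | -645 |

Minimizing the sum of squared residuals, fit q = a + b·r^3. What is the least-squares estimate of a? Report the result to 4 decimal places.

a = 1.8603

Entries of XᵀX: Σ1 = 6, Σr^3 = 215, Σr^3·r^3 = 48243.
Right-hand side: Σq = -633, Σr^3·q = -144141.
Determinant 6·48243 − 215² = 243233.
a = ((-633)·48243 − 215·(-144141))/243233 = 452496/243233; b = (6·(-144141) − 215·(-633))/243233 = -728751/243233.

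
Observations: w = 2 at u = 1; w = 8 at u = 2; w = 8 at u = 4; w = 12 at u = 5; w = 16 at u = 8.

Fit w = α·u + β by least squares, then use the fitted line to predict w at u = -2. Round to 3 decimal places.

The normal system MᵀM·[α, β]ᵀ = Mᵀw is [[110, 20]; [20, 5]]·[α, β]ᵀ = [238, 46]ᵀ.
Determinant 110·5 − 20² = 150.
α = (238·5 − 20·46)/150 = 9/5; β = (110·46 − 20·238)/150 = 2.
At u = -2: ŵ = (9/5)·(-2) + (2)·(1) = -8/5.

ŵ = -1.600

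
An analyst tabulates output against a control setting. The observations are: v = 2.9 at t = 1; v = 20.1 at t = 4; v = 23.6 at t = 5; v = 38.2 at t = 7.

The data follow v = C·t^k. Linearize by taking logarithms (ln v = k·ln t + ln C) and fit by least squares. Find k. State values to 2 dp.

Linearized form: ln v = k·ln t + ln C. From the 4 transformed points,
Σln t = 4.9416, Σ(ln t)² = 8.2987, Σln v = 10.8695, Σln t·ln v = 16.3363.
Equations: 8.2987·k + 4.9416·ln C = 16.3363;  4.9416·k + 4·ln C = 10.8695.
Slope k = (n·Σln t·ln v − Σln t·Σln v)/(n·Σ(ln t)² − (Σln t)²) = (4·16.3363 − 4.9416·10.8695)/8.7748 = 1.32562; ln C = (Σln v − k·Σln t)/n = 1.07969.

k = 1.33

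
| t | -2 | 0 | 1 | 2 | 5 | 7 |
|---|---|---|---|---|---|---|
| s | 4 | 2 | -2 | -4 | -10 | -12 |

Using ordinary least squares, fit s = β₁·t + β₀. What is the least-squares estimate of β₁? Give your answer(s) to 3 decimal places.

β₁ = -1.903

XᵀX·[β₁, β₀]ᵀ = Xᵀs reads: 83·β₁ + 13·β₀ = -152;  13·β₁ + 6·β₀ = -22.
Δ = 83·6 − 13² = 329.
β₁ = ((-152)·6 − 13·(-22))/329 = -626/329; β₀ = (83·(-22) − 13·(-152))/329 = 150/329.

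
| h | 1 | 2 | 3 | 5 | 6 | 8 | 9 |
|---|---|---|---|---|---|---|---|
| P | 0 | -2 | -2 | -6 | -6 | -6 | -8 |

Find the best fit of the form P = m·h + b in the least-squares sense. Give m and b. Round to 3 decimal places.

Entries of AᵀA: Σh·h = 220, Σh = 34, Σ1 = 7.
Moment sums: Σh·P = -196, ΣP = -30.
So AᵀA·[m, b]ᵀ = AᵀP: [[220, 34]; [34, 7]]·[m, b]ᵀ = [-196, -30]ᵀ.
Eliminating b: 7·(row 1) − 34·(row 2) gives 384·m = 7·(-196) − 34·(-30) = -352, so m = -11/12.
Then b = ((-30) − 34·(-11/12))/7 = 1/6.

m = -0.917, b = 0.167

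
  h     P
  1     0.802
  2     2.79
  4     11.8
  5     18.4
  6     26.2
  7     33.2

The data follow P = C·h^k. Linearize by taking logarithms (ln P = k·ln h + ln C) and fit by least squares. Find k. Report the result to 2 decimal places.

Taking logs, ln P = k·ln h + ln C, so regress ln P on ln h.
Σln h = 7.4265, Σ(ln h)² = 11.9895, Σln P = 12.9542, Σln h·ln P = 21.4871.
Equations: 11.9895·k + 7.4265·ln C = 21.4871;  7.4265·k + 6·ln C = 12.9542.
Δ = 11.9895·6 − (7.4265)² = 16.7835; k = (21.4871·6 − 7.4265·12.9542)/16.7835 = 1.94940, ln C = (11.9895·12.9542 − 7.4265·21.4871)/16.7835 = -0.25385.

k = 1.95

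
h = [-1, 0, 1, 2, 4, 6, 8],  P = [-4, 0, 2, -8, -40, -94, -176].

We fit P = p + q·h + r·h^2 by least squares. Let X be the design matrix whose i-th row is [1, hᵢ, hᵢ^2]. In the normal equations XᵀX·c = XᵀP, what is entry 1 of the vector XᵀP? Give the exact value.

Entry 1 ↔ basis 1, so (XᵀP)_{1} = Σᵢ Pᵢ = (1)·(-4) + (1)·(0) + (1)·(2) + (1)·(-8) + (1)·(-40) + (1)·(-94) + (1)·(-176) = -320.

-320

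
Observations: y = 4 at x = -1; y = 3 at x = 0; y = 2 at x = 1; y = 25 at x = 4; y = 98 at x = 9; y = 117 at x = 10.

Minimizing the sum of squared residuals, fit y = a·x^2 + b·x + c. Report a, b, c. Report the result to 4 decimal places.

Forming AᵀA = [[16819, 1793, 199]; [1793, 199, 23]; [199, 23, 6]] and Aᵀy = [20044, 2150, 249]ᵀ gives AᵀA·[a, b, c]ᵀ = Aᵀy.
Inverting the 3×3 Gram matrix, [a, b, c]ᵀ = [5333/5096, 5399/5096, 535/196]ᵀ.

a = 1.0465, b = 1.0595, c = 2.7296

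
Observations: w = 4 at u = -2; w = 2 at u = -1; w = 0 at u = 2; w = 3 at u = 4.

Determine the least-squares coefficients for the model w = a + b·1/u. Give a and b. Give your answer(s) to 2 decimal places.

a = 2.04, b = -1.10

With design matrix X, XᵀX = [[4, -3/4]; [-3/4, 25/16]] and Xᵀw = [9, -13/4]ᵀ.
Δ = 4·(25/16) − (-3/4)² = 91/16.
a = (9·(25/16) − (-3/4)·(-13/4))/(91/16) = 186/91; b = (4·(-13/4) − (-3/4)·9)/(91/16) = -100/91.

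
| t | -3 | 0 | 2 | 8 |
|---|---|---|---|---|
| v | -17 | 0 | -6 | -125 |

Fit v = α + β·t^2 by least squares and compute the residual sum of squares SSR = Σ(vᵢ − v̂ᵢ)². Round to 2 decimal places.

SSR = 1.77

Compute the Gram sums: Σ1 = 4, Σt^2 = 77, Σt^2·t^2 = 4193.
Moment sums: Σv = -148, Σt^2·v = -8177.
So AᵀA·[α, β]ᵀ = Aᵀv: [[4, 77]; [77, 4193]]·[α, β]ᵀ = [-148, -8177]ᵀ.
Eliminating β: 4193·(row 1) − 77·(row 2) gives 10843·α = 4193·(-148) − 77·(-8177) = 9065, so α = 1295/1549.
Then β = ((-8177) − 77·(1295/1549))/4193 = -21312/10843.
Residuals: -1588/10843, -1295/1549, 11125/10843, -472/10843; SSR = 19246/10843.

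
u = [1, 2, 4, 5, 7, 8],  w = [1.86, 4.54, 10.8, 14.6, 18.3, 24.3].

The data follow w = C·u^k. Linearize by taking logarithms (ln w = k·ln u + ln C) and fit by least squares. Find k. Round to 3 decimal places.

With ln wᵢ as the transformed response and ln uᵢ as the regressor:
Over the data: Σln u = 7.7142, Σ(ln u)² = 13.1032, Σln w = 13.2914, Σln u·ln w = 20.9533.
Normal system: [[13.1032, 7.7142]; [7.7142, 6]]·[k, ln C]ᵀ = [20.9533, 13.2914]ᵀ.
Slope k = (n·Σln u·ln w − Σln u·Σln w)/(n·Σ(ln u)² − (Σln u)²) = (6·20.9533 − 7.7142·13.2914)/19.1098 = 1.21334; ln C = (Σln w − k·Σln u)/n = 0.65524.

k = 1.213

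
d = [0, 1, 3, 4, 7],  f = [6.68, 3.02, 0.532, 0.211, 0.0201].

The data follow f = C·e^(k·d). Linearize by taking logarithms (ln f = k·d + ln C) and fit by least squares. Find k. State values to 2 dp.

k = -0.84

Let Y = ln f. Fitting Y = k·d + ln C by least squares:
Σd = 15.0000, Σ(d)² = 75.0000, Σln f = -3.0897, Σd·ln f = -34.3609.
Equations: 75.0000·k + 15.0000·ln C = -34.3609;  15.0000·k + 5·ln C = -3.0897.
Δ = 75.0000·5 − (15.0000)² = 150.0000; k = (-34.3609·5 − 15.0000·-3.0897)/150.0000 = -0.83640, ln C = (75.0000·-3.0897 − 15.0000·-34.3609)/150.0000 = 1.89126.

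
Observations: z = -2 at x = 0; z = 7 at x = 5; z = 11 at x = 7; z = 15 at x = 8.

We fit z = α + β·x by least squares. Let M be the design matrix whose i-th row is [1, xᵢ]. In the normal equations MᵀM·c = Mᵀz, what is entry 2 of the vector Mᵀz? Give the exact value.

Entry 2 ↔ basis x, so (Mᵀz)_{2} = Σᵢ (x)·zᵢ = (0)·(-2) + (5)·(7) + (7)·(11) + (8)·(15) = 232.

232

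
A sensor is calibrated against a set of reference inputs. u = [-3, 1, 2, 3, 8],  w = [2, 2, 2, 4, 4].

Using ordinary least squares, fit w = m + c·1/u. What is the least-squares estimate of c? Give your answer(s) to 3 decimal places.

Forming XᵀX = [[5, 13/8]; [13/8, 857/576]] and Xᵀw = [14, 25/6]ᵀ gives XᵀX·[m, c]ᵀ = Xᵀw.
Eliminating c: (857/576)·(row 1) − (13/8)·(row 2) gives (691/144)·m = (857/576)·14 − (13/8)·(25/6) = 4049/288, so m = 4049/1382.
Then c = ((25/6) − (13/8)·(4049/1382))/(857/576) = -276/691.

c = -0.399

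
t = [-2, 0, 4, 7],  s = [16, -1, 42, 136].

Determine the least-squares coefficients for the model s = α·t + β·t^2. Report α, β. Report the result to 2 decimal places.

MᵀM·[α, β]ᵀ = Mᵀs reads: 69·α + 399·β = 1088;  399·α + 2673·β = 7400.
(Σt·t = 69, Σt·t^2 = 399, Σt^2·t^2 = 2673, Σt·s = 1088, Σt^2·s = 7400.)
Δ = 69·2673 − 399² = 25236.
α = (1088·2673 − 399·7400)/25236 = -3698/2103; β = (69·7400 − 399·1088)/25236 = 6374/2103.

α = -1.76, β = 3.03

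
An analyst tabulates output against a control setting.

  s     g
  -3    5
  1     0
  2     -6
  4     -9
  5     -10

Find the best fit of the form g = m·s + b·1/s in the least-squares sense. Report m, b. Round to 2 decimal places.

m = -2.18, b = 1.34

Compute the Gram sums: Σs·s = 55, Σs·1/s = 5, Σ1/s·1/s = 5269/3600.
Moment sums: Σs·g = -113, Σ1/s·g = -107/12.
So MᵀM·[m, b]ᵀ = Mᵀg: [[55, 5]; [5, 5269/3600]]·[m, b]ᵀ = [-113, -107/12]ᵀ.
Δ = 55·(5269/3600) − 5² = 39959/720.
m = ((-113)·(5269/3600) − 5·(-107/12))/(39959/720) = -434897/199795; b = (55·(-107/12) − 5·(-113))/(39959/720) = 53700/39959.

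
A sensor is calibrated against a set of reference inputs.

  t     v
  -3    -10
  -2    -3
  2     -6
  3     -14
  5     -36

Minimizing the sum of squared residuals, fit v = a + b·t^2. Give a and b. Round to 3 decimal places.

a = 1.500, b = -1.500

Compute the Gram sums: Σ1 = 5, Σt^2 = 51, Σt^2·t^2 = 819.
Right-hand side: Σv = -69, Σt^2·v = -1152.
Δ = 5·819 − 51² = 1494.
a = ((-69)·819 − 51·(-1152))/1494 = 3/2; b = (5·(-1152) − 51·(-69))/1494 = -3/2.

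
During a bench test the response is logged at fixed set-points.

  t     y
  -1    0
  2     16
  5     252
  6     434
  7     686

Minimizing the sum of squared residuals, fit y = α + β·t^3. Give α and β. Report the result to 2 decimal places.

With design matrix A, AᵀA = [[5, 691]; [691, 179995]] and Aᵀy = [1388, 360670]ᵀ.
det = 5·179995 − 691² = 422494.
α = (1388·179995 − 691·360670)/422494 = 305045/211247; β = (5·360670 − 691·1388)/422494 = 422121/211247.

α = 1.44, β = 2.00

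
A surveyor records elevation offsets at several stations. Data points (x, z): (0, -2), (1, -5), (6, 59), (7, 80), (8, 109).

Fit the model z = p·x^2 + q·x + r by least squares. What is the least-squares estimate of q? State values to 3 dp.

q = -1.776

Forming AᵀA = [[7794, 1072, 150]; [1072, 150, 22]; [150, 22, 5]] and Aᵀz = [13015, 1781, 241]ᵀ gives AᵀA·[p, q, r]ᵀ = Aᵀz.
Row-reducing yields p = 27187/13742, q = -24409/13742, r = -22923/6871.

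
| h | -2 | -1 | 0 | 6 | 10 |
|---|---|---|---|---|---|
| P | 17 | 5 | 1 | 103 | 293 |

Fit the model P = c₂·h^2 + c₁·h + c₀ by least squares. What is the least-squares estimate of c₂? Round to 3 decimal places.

With design matrix X, XᵀX = [[11313, 1207, 141]; [1207, 141, 13]; [141, 13, 5]] and XᵀP = [33081, 3509, 419]ᵀ.
Row-reducing yields c₂ = 307747/100291, c₁ = -148941/100291, c₀ = 113167/100291.

c₂ = 3.069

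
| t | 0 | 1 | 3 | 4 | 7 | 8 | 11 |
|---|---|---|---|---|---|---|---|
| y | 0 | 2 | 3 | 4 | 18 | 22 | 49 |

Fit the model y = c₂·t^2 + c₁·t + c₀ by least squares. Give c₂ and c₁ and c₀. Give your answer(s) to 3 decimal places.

XᵀX·[c₂, c₁, c₀]ᵀ = Xᵀy reads: 21476·c₂ + 2278·c₁ + 260·c₀ = 8312;  2278·c₂ + 260·c₁ + 34·c₀ = 868;  260·c₂ + 34·c₁ + 7·c₀ = 98.
(Σt^2·t^2 = 21476, Σt^2·t = 2278, Σt^2 = 260, Σt·t = 260, Σt = 34, Σ1 = 7, Σt^2·y = 8312, Σt·y = 868, Σy = 98.)
Row-reducing yields c₂ = 26388/52843, c₁ = -64024/52843, c₀ = 70650/52843.

c₂ = 0.499, c₁ = -1.212, c₀ = 1.337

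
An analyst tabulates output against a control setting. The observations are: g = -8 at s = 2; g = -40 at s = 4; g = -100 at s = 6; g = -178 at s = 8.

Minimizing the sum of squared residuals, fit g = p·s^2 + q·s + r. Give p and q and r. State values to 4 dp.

The normal equations are: 5664·p + 800·q + 120·r = -15664;  800·p + 120·q + 20·r = -2200;  120·p + 20·q + 4·r = -326.
Row-reducing yields p = -23/8, q = 1/4, r = 7/2.

p = -2.8750, q = 0.2500, r = 3.5000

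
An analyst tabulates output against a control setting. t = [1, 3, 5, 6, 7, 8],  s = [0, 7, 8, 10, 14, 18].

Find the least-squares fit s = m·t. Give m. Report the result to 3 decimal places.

m = 1.973

Sums needed: Σt·t = 184.
For Xᵀs: Σt·s = 363.
XᵀX·[m]ᵀ = Xᵀs becomes [[184]]·[m]ᵀ = [363]ᵀ.
Hence m = 363 / 184 ≈ 1.97283.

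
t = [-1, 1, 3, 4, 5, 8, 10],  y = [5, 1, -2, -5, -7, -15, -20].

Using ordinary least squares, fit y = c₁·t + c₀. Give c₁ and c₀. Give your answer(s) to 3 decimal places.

c₁ = -2.296, c₀ = 3.696

The normal system MᵀM·[c₁, c₀]ᵀ = Mᵀy is [[216, 30]; [30, 7]]·[c₁, c₀]ᵀ = [-385, -43]ᵀ.
Determinant 216·7 − 30² = 612.
c₁ = ((-385)·7 − 30·(-43))/612 = -1405/612; c₀ = (216·(-43) − 30·(-385))/612 = 377/102.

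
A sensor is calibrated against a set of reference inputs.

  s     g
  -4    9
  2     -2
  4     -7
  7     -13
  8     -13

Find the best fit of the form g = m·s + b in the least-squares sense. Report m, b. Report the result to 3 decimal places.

m = -1.914, b = 1.309

With design matrix M, MᵀM = [[149, 17]; [17, 5]] and Mᵀg = [-263, -26]ᵀ.
Determinant 149·5 − 17² = 456.
m = ((-263)·5 − 17·(-26))/456 = -291/152; b = (149·(-26) − 17·(-263))/456 = 199/152.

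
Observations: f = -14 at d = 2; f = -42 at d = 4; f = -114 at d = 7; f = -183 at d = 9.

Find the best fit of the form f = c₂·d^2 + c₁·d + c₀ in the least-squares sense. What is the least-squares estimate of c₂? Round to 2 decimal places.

c₂ = -2.05

The normal equations are: 9234·c₂ + 1144·c₁ + 150·c₀ = -21137;  1144·c₂ + 150·c₁ + 22·c₀ = -2641;  150·c₂ + 22·c₁ + 4·c₀ = -353.
(Σd^2·d^2 = 9234, Σd^2·d = 1144, Σd^2 = 150, Σd·d = 150, Σd = 22, Σ1 = 4, Σd^2·f = -21137, Σd·f = -2641, Σf = -353.)
Solving the 3×3 system (Gaussian elimination) gives c₂ = -41/20, c₁ = -911/580, c₀ = -1587/580.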